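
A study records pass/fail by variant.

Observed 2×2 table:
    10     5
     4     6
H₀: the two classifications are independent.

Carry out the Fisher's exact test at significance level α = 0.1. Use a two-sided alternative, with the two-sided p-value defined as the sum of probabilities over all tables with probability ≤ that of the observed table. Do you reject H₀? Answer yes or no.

Margins: r₁=15, r₂=10, c₁=14, c₂=11, n=25
p_obs = C(15,10)·C(10,4)/C(25,14); sum pmf over tables with pmf ≤ p_obs
p-value (two-sided) = 0.24063
At α=0.1: p ≥ α → fail to reject H₀

reject H₀: no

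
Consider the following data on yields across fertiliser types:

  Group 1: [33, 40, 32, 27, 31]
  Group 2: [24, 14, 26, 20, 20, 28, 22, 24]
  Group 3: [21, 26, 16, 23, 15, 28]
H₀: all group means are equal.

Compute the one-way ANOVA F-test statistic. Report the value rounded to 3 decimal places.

test statistic = 9.413

Group means [32.60, 22.25, 21.50], grand mean 24.737
SSB = Σnᵢ(x̄ᵢ−x̄)² = 421.484; SSW = ΣΣ(x−x̄ᵢ)² = 358.200
MSB = 421.484/2 = 210.7421; MSW = 358.200/16 = 22.3875
F = MSB/MSW = 9.4134
df = (2, 16)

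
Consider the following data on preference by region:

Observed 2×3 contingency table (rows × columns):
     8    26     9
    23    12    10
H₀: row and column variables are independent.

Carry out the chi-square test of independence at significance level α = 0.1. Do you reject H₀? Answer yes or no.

Row totals [43, 45], col totals [31, 38, 19], n=88
χ² = (8−15.15)²/15.15 + (26−18.57)²/18.57 + (9−9.28)²/9.28 + (23−15.85)²/15.85 + (12−19.43)²/19.43 + (10−9.72)²/9.72 = 12.4296
df = 2
p-value (upper-tail) = 0.00200
At α=0.1: p < α → reject H₀

reject H₀: yes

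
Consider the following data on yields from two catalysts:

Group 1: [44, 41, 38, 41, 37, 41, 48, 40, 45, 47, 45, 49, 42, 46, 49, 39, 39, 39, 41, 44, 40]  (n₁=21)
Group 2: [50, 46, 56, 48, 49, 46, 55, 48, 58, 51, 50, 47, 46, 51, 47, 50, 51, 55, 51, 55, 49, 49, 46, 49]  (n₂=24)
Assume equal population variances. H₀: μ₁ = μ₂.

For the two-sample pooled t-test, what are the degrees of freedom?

df = n₁ + n₂ − 2 = 21 + 24 − 2 = 43

degrees of freedom = 43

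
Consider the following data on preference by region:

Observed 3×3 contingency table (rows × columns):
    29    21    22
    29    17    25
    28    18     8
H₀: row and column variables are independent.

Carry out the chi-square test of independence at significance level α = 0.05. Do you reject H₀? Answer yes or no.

reject H₀: no

Row totals [72, 71, 54], col totals [86, 56, 55], n=197
χ² = (29−31.43)²/31.43 + (21−20.47)²/20.47 + (22−20.10)²/20.10 + (29−30.99)²/30.99 + (17−20.18)²/20.18 + (25−19.82)²/19.82 + (28−23.57)²/23.57 + (18−15.35)²/15.35 + (8−15.08)²/15.08 = 6.9738
df = 4
p-value (upper-tail) = 0.13728
At α=0.05: p ≥ α → fail to reject H₀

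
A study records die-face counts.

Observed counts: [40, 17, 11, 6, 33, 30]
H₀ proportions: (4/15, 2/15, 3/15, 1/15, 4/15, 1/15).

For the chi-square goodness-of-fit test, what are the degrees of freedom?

df = k − 1 = 6 − 1 = 5

degrees of freedom = 5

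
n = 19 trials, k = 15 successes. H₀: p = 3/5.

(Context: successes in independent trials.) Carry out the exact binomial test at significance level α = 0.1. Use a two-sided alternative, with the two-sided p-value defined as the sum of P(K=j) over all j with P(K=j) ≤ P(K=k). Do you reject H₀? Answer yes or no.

reject H₀: no

Exact binomial: n=19, k=15, p₀=3/5=0.6000
P(X=j) = C(n,j)·p₀^j·(1−p₀)^(n−j); p = Σ P(X=j) over j with P(X=j) ≤ P(X=15)
p-value (two-sided) = 0.10484
At α=0.1: p ≥ α → fail to reject H₀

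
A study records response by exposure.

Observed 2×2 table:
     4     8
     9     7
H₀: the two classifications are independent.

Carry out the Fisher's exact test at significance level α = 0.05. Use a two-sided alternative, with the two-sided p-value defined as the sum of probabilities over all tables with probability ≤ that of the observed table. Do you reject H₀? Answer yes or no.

Margins: r₁=12, r₂=16, c₁=13, c₂=15, n=28
p_obs = C(12,4)·C(16,9)/C(28,13); sum pmf over tables with pmf ≤ p_obs
p-value (two-sided) = 0.27606
At α=0.05: p ≥ α → fail to reject H₀

reject H₀: no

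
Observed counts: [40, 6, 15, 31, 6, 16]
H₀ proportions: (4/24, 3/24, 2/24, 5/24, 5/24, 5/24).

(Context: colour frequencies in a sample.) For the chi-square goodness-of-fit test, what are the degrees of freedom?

df = k − 1 = 6 − 1 = 5

degrees of freedom = 5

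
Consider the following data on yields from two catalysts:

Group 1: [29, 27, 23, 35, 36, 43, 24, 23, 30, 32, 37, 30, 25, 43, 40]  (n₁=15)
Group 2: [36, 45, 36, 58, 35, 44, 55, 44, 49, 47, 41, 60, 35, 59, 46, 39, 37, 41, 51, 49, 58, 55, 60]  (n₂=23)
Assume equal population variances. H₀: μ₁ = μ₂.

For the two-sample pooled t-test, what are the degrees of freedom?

degrees of freedom = 36

df = n₁ + n₂ − 2 = 15 + 23 − 2 = 36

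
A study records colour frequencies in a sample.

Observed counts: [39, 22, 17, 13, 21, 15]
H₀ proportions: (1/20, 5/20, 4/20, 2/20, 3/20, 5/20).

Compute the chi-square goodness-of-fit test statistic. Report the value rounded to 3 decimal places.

test statistic = 182.693

n = 127; E_i = n·p_i = [6.35, 31.75, 25.40, 12.70, 19.05, 31.75]
χ² = (39−6.35)²/6.35 + (22−31.75)²/31.75 + (17−25.40)²/25.40 + (13−12.70)²/12.70 + (21−19.05)²/19.05 + (15−31.75)²/31.75 = 182.6929
df = 5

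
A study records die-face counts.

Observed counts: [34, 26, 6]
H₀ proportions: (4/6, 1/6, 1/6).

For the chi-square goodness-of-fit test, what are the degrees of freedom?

degrees of freedom = 2

df = k − 1 = 3 − 1 = 2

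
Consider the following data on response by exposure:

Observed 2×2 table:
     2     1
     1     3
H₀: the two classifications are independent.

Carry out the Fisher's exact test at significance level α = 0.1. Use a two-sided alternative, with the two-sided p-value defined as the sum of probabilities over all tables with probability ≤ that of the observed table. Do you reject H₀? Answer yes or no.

Margins: r₁=3, r₂=4, c₁=3, c₂=4, n=7
p_obs = C(3,2)·C(4,1)/C(7,3); sum pmf over tables with pmf ≤ p_obs
p-value (two-sided) = 0.48571
At α=0.1: p ≥ α → fail to reject H₀

reject H₀: no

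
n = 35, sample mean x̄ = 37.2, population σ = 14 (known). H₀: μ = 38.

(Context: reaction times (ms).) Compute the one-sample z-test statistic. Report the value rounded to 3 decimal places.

SE = σ/√n = 14/√35 = 2.3664
z = (x̄−μ₀)/SE = (37.2−38)/2.3664 = -0.3381

test statistic = -0.338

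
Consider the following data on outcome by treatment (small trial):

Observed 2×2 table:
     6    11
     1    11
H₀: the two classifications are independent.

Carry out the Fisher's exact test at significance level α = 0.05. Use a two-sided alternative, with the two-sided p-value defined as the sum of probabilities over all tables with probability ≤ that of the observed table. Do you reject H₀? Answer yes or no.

Margins: r₁=17, r₂=12, c₁=7, c₂=22, n=29
p_obs = C(17,6)·C(12,1)/C(29,7); sum pmf over tables with pmf ≤ p_obs
p-value (two-sided) = 0.18720
At α=0.05: p ≥ α → fail to reject H₀

reject H₀: no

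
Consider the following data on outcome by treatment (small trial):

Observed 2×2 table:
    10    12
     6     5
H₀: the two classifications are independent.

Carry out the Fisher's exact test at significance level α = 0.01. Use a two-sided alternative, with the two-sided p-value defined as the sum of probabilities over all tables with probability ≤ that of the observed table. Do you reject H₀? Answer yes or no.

Margins: r₁=22, r₂=11, c₁=16, c₂=17, n=33
p_obs = C(22,10)·C(11,6)/C(33,16); sum pmf over tables with pmf ≤ p_obs
p-value (two-sided) = 0.72068
At α=0.01: p ≥ α → fail to reject H₀

reject H₀: no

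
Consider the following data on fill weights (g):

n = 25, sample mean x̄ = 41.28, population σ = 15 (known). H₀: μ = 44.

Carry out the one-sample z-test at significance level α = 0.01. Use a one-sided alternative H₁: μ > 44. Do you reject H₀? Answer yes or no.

SE = σ/√n = 15/√25 = 3.0000
z = (x̄−μ₀)/SE = (41.28−44)/3.0000 = -0.9067
p-value (one-sided, H₁ greater) = 0.81771
At α=0.01: p ≥ α → fail to reject H₀

reject H₀: no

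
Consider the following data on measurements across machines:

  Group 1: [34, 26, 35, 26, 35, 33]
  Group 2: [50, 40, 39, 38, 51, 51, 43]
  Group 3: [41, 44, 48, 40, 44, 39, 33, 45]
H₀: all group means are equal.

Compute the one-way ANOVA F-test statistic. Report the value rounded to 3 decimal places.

test statistic = 12.043

Group means [31.50, 44.57, 41.75], grand mean 39.762
SSB = Σnᵢ(x̄ᵢ−x̄)² = 603.095; SSW = ΣΣ(x−x̄ᵢ)² = 450.714
MSB = 603.095/2 = 301.5476; MSW = 450.714/18 = 25.0397
F = MSB/MSW = 12.0428
df = (2, 18)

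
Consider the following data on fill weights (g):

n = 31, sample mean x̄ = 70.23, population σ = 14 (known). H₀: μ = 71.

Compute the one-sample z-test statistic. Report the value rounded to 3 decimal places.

SE = σ/√n = 14/√31 = 2.5145
z = (x̄−μ₀)/SE = (70.23−71)/2.5145 = -0.3062

test statistic = -0.306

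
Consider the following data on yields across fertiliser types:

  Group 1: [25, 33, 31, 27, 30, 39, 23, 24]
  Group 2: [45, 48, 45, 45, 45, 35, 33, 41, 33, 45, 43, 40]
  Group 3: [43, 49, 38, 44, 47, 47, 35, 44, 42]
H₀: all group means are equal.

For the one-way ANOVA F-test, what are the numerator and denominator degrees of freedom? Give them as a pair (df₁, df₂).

degrees of freedom = [2, 26]

k = 3 groups, N = 29 total
df = (k−1, N−k) = (3−1, 29−3) = (2, 26)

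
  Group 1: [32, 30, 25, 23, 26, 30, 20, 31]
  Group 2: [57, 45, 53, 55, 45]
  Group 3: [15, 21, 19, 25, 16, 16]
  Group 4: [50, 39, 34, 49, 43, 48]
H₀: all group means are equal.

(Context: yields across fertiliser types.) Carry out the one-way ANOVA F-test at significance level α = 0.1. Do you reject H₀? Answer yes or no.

Group means [27.12, 51.00, 18.67, 43.83], grand mean 33.880
SSB = Σnᵢ(x̄ᵢ−x̄)² = 3813.598; SSW = ΣΣ(x−x̄ᵢ)² = 533.042
MSB = 3813.598/3 = 1271.1994; MSW = 533.042/21 = 25.3829
F = MSB/MSW = 50.0809
df = (3, 21)
p-value (upper-tail) = 0.00000
At α=0.1: p < α → reject H₀

reject H₀: yes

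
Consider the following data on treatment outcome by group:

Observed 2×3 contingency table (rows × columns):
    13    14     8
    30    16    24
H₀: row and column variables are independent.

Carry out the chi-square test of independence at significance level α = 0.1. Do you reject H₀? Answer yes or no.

reject H₀: no

Row totals [35, 70], col totals [43, 30, 32], n=105
χ² = (13−14.33)²/14.33 + (14−10.00)²/10.00 + (8−10.67)²/10.67 + (30−28.67)²/28.67 + (16−20.00)²/20.00 + (24−21.33)²/21.33 = 3.5860
df = 2
p-value (upper-tail) = 0.16646
At α=0.1: p ≥ α → fail to reject H₀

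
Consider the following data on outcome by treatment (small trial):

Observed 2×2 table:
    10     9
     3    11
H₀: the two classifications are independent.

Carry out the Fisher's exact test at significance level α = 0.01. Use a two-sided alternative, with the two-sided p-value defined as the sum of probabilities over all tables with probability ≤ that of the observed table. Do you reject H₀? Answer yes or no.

Margins: r₁=19, r₂=14, c₁=13, c₂=20, n=33
p_obs = C(19,10)·C(14,3)/C(33,13); sum pmf over tables with pmf ≤ p_obs
p-value (two-sided) = 0.08729
At α=0.01: p ≥ α → fail to reject H₀

reject H₀: no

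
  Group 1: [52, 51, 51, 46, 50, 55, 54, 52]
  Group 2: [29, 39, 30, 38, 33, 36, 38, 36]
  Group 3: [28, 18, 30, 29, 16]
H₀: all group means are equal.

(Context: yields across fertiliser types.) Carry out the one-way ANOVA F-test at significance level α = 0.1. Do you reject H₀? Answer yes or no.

reject H₀: yes

Group means [51.38, 34.88, 24.20], grand mean 38.619
SSB = Σnᵢ(x̄ᵢ−x̄)² = 2453.402; SSW = ΣΣ(x−x̄ᵢ)² = 329.550
MSB = 2453.402/2 = 1226.7012; MSW = 329.550/18 = 18.3083
F = MSB/MSW = 67.0023
df = (2, 18)
p-value (upper-tail) = 0.00000
At α=0.1: p < α → reject H₀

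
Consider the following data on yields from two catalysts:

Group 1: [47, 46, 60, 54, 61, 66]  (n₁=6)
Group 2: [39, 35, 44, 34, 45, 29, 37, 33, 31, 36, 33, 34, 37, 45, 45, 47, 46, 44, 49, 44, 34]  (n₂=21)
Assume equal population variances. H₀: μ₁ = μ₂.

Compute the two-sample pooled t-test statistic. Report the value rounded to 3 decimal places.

test statistic = 5.484

x̄₁=55.667, s₁=8.066, n₁=6
x̄₂=39.095, s₂=6.082, n₂=21
s_p² = [5·8.066² + 20·6.082²]/25 = 42.6057
SE = √(s_p²·(1/6+1/21)) = 3.0216
t = (55.667−39.095)/3.0216 = 5.4844
df = 25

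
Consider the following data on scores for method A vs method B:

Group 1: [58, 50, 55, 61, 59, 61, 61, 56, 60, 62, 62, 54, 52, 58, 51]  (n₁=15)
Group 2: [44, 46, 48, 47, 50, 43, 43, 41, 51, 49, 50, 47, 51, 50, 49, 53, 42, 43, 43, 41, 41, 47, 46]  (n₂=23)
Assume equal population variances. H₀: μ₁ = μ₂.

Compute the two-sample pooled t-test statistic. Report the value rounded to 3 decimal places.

test statistic = 8.611

x̄₁=57.333, s₁=4.100, n₁=15
x̄₂=46.304, s₂=3.698, n₂=23
s_p² = [14·4.100² + 22·3.698²]/36 = 14.8945
SE = √(s_p²·(1/15+1/23)) = 1.2808
t = (57.333−46.304)/1.2808 = 8.6107
df = 36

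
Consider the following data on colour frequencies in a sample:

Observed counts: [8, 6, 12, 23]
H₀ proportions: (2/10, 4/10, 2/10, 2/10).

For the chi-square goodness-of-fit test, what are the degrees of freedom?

degrees of freedom = 3

df = k − 1 = 4 − 1 = 3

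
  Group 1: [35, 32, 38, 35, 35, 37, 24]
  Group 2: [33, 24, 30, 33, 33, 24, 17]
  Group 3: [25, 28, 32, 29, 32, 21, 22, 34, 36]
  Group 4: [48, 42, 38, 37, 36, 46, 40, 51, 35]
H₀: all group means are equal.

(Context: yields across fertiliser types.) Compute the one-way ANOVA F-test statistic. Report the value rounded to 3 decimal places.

Group means [33.71, 27.71, 28.78, 41.44], grand mean 33.188
SSB = Σnᵢ(x̄ᵢ−x̄)² = 1000.240; SSW = ΣΣ(x−x̄ᵢ)² = 844.635
MSB = 1000.240/3 = 333.4134; MSW = 844.635/28 = 30.1655
F = MSB/MSW = 11.0528
df = (3, 28)

test statistic = 11.053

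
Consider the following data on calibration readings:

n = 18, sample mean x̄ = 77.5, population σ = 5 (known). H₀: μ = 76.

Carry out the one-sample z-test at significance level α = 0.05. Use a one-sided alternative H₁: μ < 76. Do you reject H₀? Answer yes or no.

SE = σ/√n = 5/√18 = 1.1785
z = (x̄−μ₀)/SE = (77.5−76)/1.1785 = 1.2728
p-value (one-sided, H₁ less) = 0.89845
At α=0.05: p ≥ α → fail to reject H₀

reject H₀: no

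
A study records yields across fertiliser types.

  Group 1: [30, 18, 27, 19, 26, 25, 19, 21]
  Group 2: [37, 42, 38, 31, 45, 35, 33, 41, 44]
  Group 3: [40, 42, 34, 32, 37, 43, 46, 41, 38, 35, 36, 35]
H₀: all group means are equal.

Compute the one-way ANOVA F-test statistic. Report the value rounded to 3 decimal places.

test statistic = 33.288

Group means [23.12, 38.44, 38.25], grand mean 34.138
SSB = Σnᵢ(x̄ᵢ−x̄)² = 1340.101; SSW = ΣΣ(x−x̄ᵢ)² = 523.347
MSB = 1340.101/2 = 670.0505; MSW = 523.347/26 = 20.1287
F = MSB/MSW = 33.2883
df = (2, 26)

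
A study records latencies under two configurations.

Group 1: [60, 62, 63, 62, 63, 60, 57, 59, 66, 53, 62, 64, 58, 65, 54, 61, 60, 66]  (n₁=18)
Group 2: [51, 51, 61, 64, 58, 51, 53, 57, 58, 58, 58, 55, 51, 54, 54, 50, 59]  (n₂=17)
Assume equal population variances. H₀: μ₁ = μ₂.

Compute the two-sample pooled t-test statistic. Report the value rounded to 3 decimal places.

test statistic = 4.095

x̄₁=60.833, s₁=3.682, n₁=18
x̄₂=55.471, s₂=4.064, n₂=17
s_p² = [17·3.682² + 16·4.064²]/33 = 14.9920
SE = √(s_p²·(1/18+1/17)) = 1.3095
t = (60.833−55.471)/1.3095 = 4.0953
df = 33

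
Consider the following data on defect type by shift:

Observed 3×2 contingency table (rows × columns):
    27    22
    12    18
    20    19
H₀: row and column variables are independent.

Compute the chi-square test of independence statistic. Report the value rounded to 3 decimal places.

test statistic = 1.736

Row totals [49, 30, 39], col totals [59, 59], n=118
χ² = (27−24.50)²/24.50 + (22−24.50)²/24.50 + (12−15.00)²/15.00 + (18−15.00)²/15.00 + (20−19.50)²/19.50 + (19−19.50)²/19.50 = 1.7358
df = 2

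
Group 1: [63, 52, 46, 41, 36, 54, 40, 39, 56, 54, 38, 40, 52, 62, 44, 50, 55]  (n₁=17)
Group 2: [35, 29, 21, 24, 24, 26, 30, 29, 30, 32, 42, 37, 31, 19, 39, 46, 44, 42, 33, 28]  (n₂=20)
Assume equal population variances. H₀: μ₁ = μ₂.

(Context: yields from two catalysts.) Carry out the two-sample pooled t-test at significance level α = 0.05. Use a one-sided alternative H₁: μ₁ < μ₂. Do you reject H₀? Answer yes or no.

x̄₁=48.353, s₁=8.522, n₁=17
x̄₂=32.050, s₂=7.681, n₂=20
s_p² = [16·8.522² + 19·7.681²]/35 = 65.2238
SE = √(s_p²·(1/17+1/20)) = 2.6642
t = (48.353−32.050)/2.6642 = 6.1193
df = 35
p-value (one-sided, H₁ less) = 1.00000
At α=0.05: p ≥ α → fail to reject H₀

reject H₀: no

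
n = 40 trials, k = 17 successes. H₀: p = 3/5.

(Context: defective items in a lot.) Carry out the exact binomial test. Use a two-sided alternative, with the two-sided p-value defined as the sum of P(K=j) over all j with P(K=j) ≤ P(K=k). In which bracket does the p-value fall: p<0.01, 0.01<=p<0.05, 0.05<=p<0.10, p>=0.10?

Exact binomial: n=40, k=17, p₀=3/5=0.6000
P(X=j) = C(n,j)·p₀^j·(1−p₀)^(n−j); p = Σ P(X=j) over j with P(X=j) ≤ P(X=17)
p-value (two-sided) = 0.03448
→ bracket: 0.01<=p<0.05

p-value bracket: 0.01<=p<0.05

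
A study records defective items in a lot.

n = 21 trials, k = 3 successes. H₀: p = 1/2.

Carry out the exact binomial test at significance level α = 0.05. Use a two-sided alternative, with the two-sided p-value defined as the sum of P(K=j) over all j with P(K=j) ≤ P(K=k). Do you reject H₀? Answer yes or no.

Exact binomial: n=21, k=3, p₀=1/2=0.5000
P(X=j) = C(n,j)·p₀^j·(1−p₀)^(n−j); p = Σ P(X=j) over j with P(X=j) ≤ P(X=3)
p-value (two-sided) = 0.00149
At α=0.05: p < α → reject H₀

reject H₀: yes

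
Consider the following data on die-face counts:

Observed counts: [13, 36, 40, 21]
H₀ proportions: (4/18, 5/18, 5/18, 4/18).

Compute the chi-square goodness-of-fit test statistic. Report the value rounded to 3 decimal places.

test statistic = 9.733

n = 110; E_i = n·p_i = [24.44, 30.56, 30.56, 24.44]
χ² = (13−24.44)²/24.44 + (36−30.56)²/30.56 + (40−30.56)²/30.56 + (21−24.44)²/24.44 = 9.7327
df = 3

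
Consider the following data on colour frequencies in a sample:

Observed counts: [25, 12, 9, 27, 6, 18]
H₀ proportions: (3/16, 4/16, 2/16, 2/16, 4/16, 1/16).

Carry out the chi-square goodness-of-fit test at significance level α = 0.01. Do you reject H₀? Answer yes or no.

n = 97; E_i = n·p_i = [18.19, 24.25, 12.12, 12.12, 24.25, 6.06]
χ² = (25−18.19)²/18.19 + (12−24.25)²/24.25 + (9−12.12)²/12.12 + (27−12.12)²/12.12 + (6−24.25)²/24.25 + (18−6.06)²/6.06 = 65.0344
df = 5
p-value (upper-tail) = 0.00000
At α=0.01: p < α → reject H₀

reject H₀: yes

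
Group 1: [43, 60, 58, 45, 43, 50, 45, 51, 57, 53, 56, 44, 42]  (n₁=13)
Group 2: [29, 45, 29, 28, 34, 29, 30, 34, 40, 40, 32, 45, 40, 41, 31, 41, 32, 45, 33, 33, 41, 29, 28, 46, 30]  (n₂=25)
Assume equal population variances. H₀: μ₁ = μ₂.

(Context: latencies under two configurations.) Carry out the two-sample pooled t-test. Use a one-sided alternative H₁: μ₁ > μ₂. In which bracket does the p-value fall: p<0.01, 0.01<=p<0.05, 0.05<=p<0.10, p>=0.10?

x̄₁=49.769, s₁=6.496, n₁=13
x̄₂=35.400, s₂=6.245, n₂=25
s_p² = [12·6.496² + 24·6.245²]/36 = 40.0641
SE = √(s_p²·(1/13+1/25)) = 2.1644
t = (49.769−35.400)/2.1644 = 6.6390
df = 36
p-value (one-sided, H₁ greater) = 0.00000
→ bracket: p<0.01

p-value bracket: p<0.01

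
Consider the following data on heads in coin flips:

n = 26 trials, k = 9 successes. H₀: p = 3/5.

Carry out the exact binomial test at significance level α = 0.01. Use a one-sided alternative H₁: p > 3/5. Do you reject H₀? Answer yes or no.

reject H₀: no

Exact binomial: n=26, k=9, p₀=3/5=0.6000
P(X≥9) from Σ C(n,i)·p₀^i·(1−p₀)^(n−i)
p-value (one-sided, H₁ greater) = 0.99755
At α=0.01: p ≥ α → fail to reject H₀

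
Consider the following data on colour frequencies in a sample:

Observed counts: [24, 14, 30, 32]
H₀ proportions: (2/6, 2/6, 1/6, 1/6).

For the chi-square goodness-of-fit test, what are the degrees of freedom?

degrees of freedom = 3

df = k − 1 = 4 − 1 = 3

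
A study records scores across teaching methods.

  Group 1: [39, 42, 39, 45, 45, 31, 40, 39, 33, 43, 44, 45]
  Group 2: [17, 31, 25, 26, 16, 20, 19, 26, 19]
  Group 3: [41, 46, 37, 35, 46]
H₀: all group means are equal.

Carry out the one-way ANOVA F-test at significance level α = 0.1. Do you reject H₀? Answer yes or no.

Group means [40.42, 22.11, 41.00], grand mean 34.192
SSB = Σnᵢ(x̄ᵢ−x̄)² = 2010.233; SSW = ΣΣ(x−x̄ᵢ)² = 541.806
MSB = 2010.233/2 = 1005.1165; MSW = 541.806/23 = 23.5568
F = MSB/MSW = 42.6679
df = (2, 23)
p-value (upper-tail) = 0.00000
At α=0.1: p < α → reject H₀

reject H₀: yes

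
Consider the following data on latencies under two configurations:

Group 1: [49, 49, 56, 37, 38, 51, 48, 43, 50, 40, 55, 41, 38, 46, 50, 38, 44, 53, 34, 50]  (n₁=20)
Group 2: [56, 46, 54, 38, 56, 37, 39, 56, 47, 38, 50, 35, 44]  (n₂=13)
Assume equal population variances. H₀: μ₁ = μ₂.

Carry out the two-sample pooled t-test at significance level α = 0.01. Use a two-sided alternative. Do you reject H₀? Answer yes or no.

reject H₀: no

x̄₁=45.500, s₁=6.533, n₁=20
x̄₂=45.846, s₂=7.978, n₂=13
s_p² = [19·6.533² + 12·7.978²]/31 = 50.7965
SE = √(s_p²·(1/20+1/13)) = 2.5391
t = (45.500−45.846)/2.5391 = -0.1363
df = 31
p-value (two-sided) = 0.89244
At α=0.01: p ≥ α → fail to reject H₀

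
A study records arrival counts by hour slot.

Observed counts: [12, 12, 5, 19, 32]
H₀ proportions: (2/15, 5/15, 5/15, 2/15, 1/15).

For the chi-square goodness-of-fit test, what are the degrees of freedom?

degrees of freedom = 4

df = k − 1 = 5 − 1 = 4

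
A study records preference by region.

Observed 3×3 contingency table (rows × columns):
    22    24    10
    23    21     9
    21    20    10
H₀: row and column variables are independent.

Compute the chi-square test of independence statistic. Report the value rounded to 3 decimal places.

Row totals [56, 53, 51], col totals [66, 65, 29], n=160
χ² = (22−23.10)²/23.10 + (24−22.75)²/22.75 + (10−10.15)²/10.15 + (23−21.86)²/21.86 + (21−21.53)²/21.53 + (9−9.61)²/9.61 + (21−21.04)²/21.04 + (20−20.72)²/20.72 + (10−9.24)²/9.24 = 0.3207
df = 4

test statistic = 0.321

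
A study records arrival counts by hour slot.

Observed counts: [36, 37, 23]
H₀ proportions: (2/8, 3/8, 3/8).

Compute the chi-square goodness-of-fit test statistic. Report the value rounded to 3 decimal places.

test statistic = 10.722

n = 96; E_i = n·p_i = [24.00, 36.00, 36.00]
χ² = (36−24.00)²/24.00 + (37−36.00)²/36.00 + (23−36.00)²/36.00 = 10.7222
df = 2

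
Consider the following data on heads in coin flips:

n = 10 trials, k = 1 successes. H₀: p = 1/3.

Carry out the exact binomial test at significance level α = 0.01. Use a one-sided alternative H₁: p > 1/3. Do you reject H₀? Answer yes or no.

Exact binomial: n=10, k=1, p₀=1/3=0.3333
P(X≥1) from Σ C(n,i)·p₀^i·(1−p₀)^(n−i)
p-value (one-sided, H₁ greater) = 0.98266
At α=0.01: p ≥ α → fail to reject H₀

reject H₀: no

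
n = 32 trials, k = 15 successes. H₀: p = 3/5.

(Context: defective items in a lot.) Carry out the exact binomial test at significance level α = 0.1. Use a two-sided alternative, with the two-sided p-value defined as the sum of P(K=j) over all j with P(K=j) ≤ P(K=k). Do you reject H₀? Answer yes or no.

Exact binomial: n=32, k=15, p₀=3/5=0.6000
P(X=j) = C(n,j)·p₀^j·(1−p₀)^(n−j); p = Σ P(X=j) over j with P(X=j) ≤ P(X=15)
p-value (two-sided) = 0.14945
At α=0.1: p ≥ α → fail to reject H₀

reject H₀: no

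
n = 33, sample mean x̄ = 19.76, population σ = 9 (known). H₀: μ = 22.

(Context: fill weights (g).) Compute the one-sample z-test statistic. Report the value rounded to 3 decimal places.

SE = σ/√n = 9/√33 = 1.5667
z = (x̄−μ₀)/SE = (19.76−22)/1.5667 = -1.4298

test statistic = -1.430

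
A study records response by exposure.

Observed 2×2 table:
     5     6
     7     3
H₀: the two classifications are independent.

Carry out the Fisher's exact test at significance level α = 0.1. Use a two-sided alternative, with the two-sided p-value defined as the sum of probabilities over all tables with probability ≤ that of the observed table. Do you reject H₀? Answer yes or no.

Margins: r₁=11, r₂=10, c₁=12, c₂=9, n=21
p_obs = C(11,5)·C(10,7)/C(21,12); sum pmf over tables with pmf ≤ p_obs
p-value (two-sided) = 0.38700
At α=0.1: p ≥ α → fail to reject H₀

reject H₀: no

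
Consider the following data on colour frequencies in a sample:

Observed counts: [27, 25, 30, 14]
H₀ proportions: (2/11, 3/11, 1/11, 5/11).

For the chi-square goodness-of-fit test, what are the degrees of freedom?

degrees of freedom = 3

df = k − 1 = 4 − 1 = 3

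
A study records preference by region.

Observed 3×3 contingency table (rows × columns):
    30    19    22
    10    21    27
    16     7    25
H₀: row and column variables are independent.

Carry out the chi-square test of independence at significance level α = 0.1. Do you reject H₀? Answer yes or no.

reject H₀: yes

Row totals [71, 58, 48], col totals [56, 47, 74], n=177
χ² = (30−22.46)²/22.46 + (19−18.85)²/18.85 + (22−29.68)²/29.68 + (10−18.35)²/18.35 + (21−15.40)²/15.40 + (27−24.25)²/24.25 + (16−15.19)²/15.19 + (7−12.75)²/12.75 + (25−20.07)²/20.07 = 14.5121
df = 4
p-value (upper-tail) = 0.00583
At α=0.1: p < α → reject H₀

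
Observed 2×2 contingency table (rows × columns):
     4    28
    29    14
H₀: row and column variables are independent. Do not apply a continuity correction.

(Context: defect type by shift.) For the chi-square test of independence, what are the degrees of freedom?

degrees of freedom = 1

df = (r−1)(c−1) = (2−1)·(2−1) = 1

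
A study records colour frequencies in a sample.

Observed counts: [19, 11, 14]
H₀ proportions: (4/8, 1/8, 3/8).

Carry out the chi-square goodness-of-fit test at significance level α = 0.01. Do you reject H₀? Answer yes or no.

n = 44; E_i = n·p_i = [22.00, 5.50, 16.50]
χ² = (19−22.00)²/22.00 + (11−5.50)²/5.50 + (14−16.50)²/16.50 = 6.2879
df = 2
p-value (upper-tail) = 0.04311
At α=0.01: p ≥ α → fail to reject H₀

reject H₀: no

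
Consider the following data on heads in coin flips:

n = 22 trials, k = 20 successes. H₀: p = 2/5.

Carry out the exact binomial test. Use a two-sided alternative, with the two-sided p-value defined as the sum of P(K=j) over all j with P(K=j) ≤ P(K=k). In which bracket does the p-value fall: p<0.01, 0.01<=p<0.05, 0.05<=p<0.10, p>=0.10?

p-value bracket: p<0.01

Exact binomial: n=22, k=20, p₀=2/5=0.4000
P(X=j) = C(n,j)·p₀^j·(1−p₀)^(n−j); p = Σ P(X=j) over j with P(X=j) ≤ P(X=20)
p-value (two-sided) = 0.00000
→ bracket: p<0.01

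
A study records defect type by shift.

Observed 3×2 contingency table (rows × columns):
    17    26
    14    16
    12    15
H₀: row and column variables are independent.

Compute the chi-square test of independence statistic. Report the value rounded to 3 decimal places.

test statistic = 0.398

Row totals [43, 30, 27], col totals [43, 57], n=100
χ² = (17−18.49)²/18.49 + (26−24.51)²/24.51 + (14−12.90)²/12.90 + (16−17.10)²/17.10 + (12−11.61)²/11.61 + (15−15.39)²/15.39 = 0.3982
df = 2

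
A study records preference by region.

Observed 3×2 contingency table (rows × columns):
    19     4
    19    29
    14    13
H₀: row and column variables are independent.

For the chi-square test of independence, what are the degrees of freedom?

df = (r−1)(c−1) = (3−1)·(2−1) = 2

degrees of freedom = 2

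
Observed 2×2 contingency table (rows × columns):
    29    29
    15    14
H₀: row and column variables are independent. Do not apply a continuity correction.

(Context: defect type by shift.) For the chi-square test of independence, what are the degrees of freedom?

df = (r−1)(c−1) = (2−1)·(2−1) = 1

degrees of freedom = 1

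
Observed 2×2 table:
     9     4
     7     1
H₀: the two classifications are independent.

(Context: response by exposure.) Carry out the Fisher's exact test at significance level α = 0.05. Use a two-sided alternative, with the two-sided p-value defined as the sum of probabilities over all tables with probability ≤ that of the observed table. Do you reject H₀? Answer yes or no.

reject H₀: no

Margins: r₁=13, r₂=8, c₁=16, c₂=5, n=21
p_obs = C(13,9)·C(8,7)/C(21,16); sum pmf over tables with pmf ≤ p_obs
p-value (two-sided) = 0.60647
At α=0.05: p ≥ α → fail to reject H₀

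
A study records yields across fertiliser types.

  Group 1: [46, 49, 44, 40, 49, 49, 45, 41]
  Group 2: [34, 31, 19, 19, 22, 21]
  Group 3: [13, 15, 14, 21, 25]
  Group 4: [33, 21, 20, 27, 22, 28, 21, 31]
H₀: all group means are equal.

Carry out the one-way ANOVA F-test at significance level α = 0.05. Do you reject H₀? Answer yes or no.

reject H₀: yes

Group means [45.38, 24.33, 17.60, 25.38], grand mean 29.630
SSB = Σnᵢ(x̄ᵢ−x̄)² = 3020.013; SSW = ΣΣ(x−x̄ᵢ)² = 586.283
MSB = 3020.013/3 = 1006.6710; MSW = 586.283/23 = 25.4906
F = MSB/MSW = 39.4919
df = (3, 23)
p-value (upper-tail) = 0.00000
At α=0.05: p < α → reject H₀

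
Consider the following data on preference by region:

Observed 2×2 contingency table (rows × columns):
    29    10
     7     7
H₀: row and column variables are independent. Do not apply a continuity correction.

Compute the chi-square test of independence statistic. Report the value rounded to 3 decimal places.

test statistic = 2.806

Row totals [39, 14], col totals [36, 17], n=53
χ² = (29−26.49)²/26.49 + (10−12.51)²/12.51 + (7−9.51)²/9.51 + (7−4.49)²/4.49 = 2.8057
df = 1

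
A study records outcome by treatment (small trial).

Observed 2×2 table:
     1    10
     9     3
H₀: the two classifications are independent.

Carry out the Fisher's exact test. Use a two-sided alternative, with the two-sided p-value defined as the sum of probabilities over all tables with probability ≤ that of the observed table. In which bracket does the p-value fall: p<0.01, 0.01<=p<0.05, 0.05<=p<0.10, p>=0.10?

Margins: r₁=11, r₂=12, c₁=10, c₂=13, n=23
p_obs = C(11,1)·C(12,9)/C(23,10); sum pmf over tables with pmf ≤ p_obs
p-value (two-sided) = 0.00276
→ bracket: p<0.01

p-value bracket: p<0.01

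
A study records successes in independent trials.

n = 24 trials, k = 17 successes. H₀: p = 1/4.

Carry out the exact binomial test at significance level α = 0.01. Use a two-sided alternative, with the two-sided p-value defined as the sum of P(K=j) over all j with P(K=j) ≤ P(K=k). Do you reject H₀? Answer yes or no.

Exact binomial: n=24, k=17, p₀=1/4=0.2500
P(X=j) = C(n,j)·p₀^j·(1−p₀)^(n−j); p = Σ P(X=j) over j with P(X=j) ≤ P(X=17)
p-value (two-sided) = 0.00000
At α=0.01: p < α → reject H₀

reject H₀: yes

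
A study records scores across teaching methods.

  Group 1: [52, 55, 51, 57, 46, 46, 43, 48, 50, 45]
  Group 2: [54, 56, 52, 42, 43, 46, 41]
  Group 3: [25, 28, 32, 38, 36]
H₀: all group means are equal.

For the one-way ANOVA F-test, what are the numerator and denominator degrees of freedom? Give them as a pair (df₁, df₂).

k = 3 groups, N = 22 total
df = (k−1, N−k) = (3−1, 22−3) = (2, 19)

degrees of freedom = [2, 19]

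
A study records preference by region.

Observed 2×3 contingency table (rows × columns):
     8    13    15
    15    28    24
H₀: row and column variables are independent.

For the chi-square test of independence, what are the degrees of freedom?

degrees of freedom = 2

df = (r−1)(c−1) = (2−1)·(3−1) = 2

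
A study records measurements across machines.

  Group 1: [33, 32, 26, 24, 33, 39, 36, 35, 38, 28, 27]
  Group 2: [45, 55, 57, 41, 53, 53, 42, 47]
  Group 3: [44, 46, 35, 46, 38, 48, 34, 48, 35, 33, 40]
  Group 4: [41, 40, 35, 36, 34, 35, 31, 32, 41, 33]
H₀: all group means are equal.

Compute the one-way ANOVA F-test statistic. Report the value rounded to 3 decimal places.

Group means [31.91, 49.12, 40.64, 35.80], grand mean 38.725
SSB = Σnᵢ(x̄ᵢ−x̄)² = 1502.045; SSW = ΣΣ(x−x̄ᵢ)² = 989.930
MSB = 1502.045/3 = 500.6818; MSW = 989.930/36 = 27.4980
F = MSB/MSW = 18.2079
df = (3, 36)

test statistic = 18.208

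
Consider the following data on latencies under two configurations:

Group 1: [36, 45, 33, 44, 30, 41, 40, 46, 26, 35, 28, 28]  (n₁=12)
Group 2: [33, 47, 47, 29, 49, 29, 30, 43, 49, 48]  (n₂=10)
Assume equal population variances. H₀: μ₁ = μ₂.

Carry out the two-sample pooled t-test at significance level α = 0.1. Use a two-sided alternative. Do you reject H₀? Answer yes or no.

reject H₀: no

x̄₁=36.000, s₁=7.135, n₁=12
x̄₂=40.400, s₂=8.959, n₂=10
s_p² = [11·7.135² + 9·8.959²]/20 = 64.1200
SE = √(s_p²·(1/12+1/10)) = 3.4286
t = (36.000−40.400)/3.4286 = -1.2833
df = 20
p-value (two-sided) = 0.21405
At α=0.1: p ≥ α → fail to reject H₀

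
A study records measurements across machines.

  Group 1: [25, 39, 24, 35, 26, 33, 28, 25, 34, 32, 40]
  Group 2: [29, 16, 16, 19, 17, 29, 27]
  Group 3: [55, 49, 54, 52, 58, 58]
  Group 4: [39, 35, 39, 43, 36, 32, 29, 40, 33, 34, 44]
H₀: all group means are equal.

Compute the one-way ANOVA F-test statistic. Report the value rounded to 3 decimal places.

test statistic = 45.011

Group means [31.00, 21.86, 54.33, 36.73], grand mean 34.971
SSB = Σnᵢ(x̄ᵢ−x̄)² = 3660.599; SSW = ΣΣ(x−x̄ᵢ)² = 840.372
MSB = 3660.599/3 = 1220.1997; MSW = 840.372/31 = 27.1088
F = MSB/MSW = 45.0112
df = (3, 31)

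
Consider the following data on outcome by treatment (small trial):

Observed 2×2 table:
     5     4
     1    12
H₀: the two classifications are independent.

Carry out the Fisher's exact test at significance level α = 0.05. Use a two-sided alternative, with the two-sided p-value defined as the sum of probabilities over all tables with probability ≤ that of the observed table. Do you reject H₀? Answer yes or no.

Margins: r₁=9, r₂=13, c₁=6, c₂=16, n=22
p_obs = C(9,5)·C(13,1)/C(22,6); sum pmf over tables with pmf ≤ p_obs
p-value (two-sided) = 0.02308
At α=0.05: p < α → reject H₀

reject H₀: yes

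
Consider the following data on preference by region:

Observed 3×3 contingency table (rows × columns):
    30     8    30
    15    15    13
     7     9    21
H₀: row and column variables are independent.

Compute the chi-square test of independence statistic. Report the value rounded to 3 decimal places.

Row totals [68, 43, 37], col totals [52, 32, 64], n=148
χ² = (30−23.89)²/23.89 + (8−14.70)²/14.70 + (30−29.41)²/29.41 + (15−15.11)²/15.11 + (15−9.30)²/9.30 + (13−18.59)²/18.59 + (7−13.00)²/13.00 + (9−8.00)²/8.00 + (21−16.00)²/16.00 = 14.2679
df = 4

test statistic = 14.268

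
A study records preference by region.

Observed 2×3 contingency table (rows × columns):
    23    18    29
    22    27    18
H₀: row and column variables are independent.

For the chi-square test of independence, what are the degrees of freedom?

df = (r−1)(c−1) = (2−1)·(3−1) = 2

degrees of freedom = 2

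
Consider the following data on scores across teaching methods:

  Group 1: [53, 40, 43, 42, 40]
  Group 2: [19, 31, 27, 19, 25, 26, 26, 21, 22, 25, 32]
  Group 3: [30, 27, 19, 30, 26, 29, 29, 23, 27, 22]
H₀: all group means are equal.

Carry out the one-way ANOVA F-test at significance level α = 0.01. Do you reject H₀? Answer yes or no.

Group means [43.60, 24.82, 26.20], grand mean 28.962
SSB = Σnᵢ(x̄ᵢ−x̄)² = 1336.525; SSW = ΣΣ(x−x̄ᵢ)² = 430.436
MSB = 1336.525/2 = 668.2626; MSW = 430.436/23 = 18.7146
F = MSB/MSW = 35.7080
df = (2, 23)
p-value (upper-tail) = 0.00000
At α=0.01: p < α → reject H₀

reject H₀: yes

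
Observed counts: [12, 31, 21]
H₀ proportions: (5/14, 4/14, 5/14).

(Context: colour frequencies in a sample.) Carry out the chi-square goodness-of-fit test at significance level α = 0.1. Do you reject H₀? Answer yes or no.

n = 64; E_i = n·p_i = [22.86, 18.29, 22.86]
χ² = (12−22.86)²/22.86 + (31−18.29)²/18.29 + (21−22.86)²/22.86 = 14.1484
df = 2
p-value (upper-tail) = 0.00085
At α=0.1: p < α → reject H₀

reject H₀: yes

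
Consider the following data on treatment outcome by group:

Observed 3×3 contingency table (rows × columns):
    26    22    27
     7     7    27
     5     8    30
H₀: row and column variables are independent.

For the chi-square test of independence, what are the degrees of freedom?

df = (r−1)(c−1) = (3−1)·(3−1) = 4

degrees of freedom = 4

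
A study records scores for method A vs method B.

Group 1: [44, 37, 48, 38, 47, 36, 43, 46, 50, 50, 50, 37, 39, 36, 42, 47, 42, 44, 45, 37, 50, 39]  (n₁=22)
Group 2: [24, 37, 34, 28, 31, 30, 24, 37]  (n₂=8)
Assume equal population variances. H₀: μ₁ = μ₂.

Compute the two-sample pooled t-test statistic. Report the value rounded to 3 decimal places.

test statistic = 5.929

x̄₁=43.045, s₁=5.038, n₁=22
x̄₂=30.625, s₂=5.181, n₂=8
s_p² = [21·5.038² + 7·5.181²]/28 = 25.7439
SE = √(s_p²·(1/22+1/8)) = 2.0948
t = (43.045−30.625)/2.0948 = 5.9292
df = 28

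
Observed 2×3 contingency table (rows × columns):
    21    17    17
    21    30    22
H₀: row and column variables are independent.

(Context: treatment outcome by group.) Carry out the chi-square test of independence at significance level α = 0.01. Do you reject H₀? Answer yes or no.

reject H₀: no

Row totals [55, 73], col totals [42, 47, 39], n=128
χ² = (21−18.05)²/18.05 + (17−20.20)²/20.20 + (17−16.76)²/16.76 + (21−23.95)²/23.95 + (30−26.80)²/26.80 + (22−22.24)²/22.24 = 1.7399
df = 2
p-value (upper-tail) = 0.41897
At α=0.01: p ≥ α → fail to reject H₀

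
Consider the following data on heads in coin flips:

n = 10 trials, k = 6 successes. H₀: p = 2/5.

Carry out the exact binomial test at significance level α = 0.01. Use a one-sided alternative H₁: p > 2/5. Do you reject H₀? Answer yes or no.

reject H₀: no

Exact binomial: n=10, k=6, p₀=2/5=0.4000
P(X≥6) from Σ C(n,i)·p₀^i·(1−p₀)^(n−i)
p-value (one-sided, H₁ greater) = 0.16624
At α=0.01: p ≥ α → fail to reject H₀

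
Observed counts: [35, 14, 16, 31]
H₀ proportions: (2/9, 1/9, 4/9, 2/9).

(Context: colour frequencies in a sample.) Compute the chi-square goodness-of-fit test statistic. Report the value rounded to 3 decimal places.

n = 96; E_i = n·p_i = [21.33, 10.67, 42.67, 21.33]
χ² = (35−21.33)²/21.33 + (14−10.67)²/10.67 + (16−42.67)²/42.67 + (31−21.33)²/21.33 = 30.8438
df = 3

test statistic = 30.844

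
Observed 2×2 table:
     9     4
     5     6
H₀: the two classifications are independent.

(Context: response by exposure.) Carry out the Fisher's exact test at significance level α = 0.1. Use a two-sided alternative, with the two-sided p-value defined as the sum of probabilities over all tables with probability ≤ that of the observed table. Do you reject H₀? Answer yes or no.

Margins: r₁=13, r₂=11, c₁=14, c₂=10, n=24
p_obs = C(13,9)·C(11,5)/C(24,14); sum pmf over tables with pmf ≤ p_obs
p-value (two-sided) = 0.40810
At α=0.1: p ≥ α → fail to reject H₀

reject H₀: no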